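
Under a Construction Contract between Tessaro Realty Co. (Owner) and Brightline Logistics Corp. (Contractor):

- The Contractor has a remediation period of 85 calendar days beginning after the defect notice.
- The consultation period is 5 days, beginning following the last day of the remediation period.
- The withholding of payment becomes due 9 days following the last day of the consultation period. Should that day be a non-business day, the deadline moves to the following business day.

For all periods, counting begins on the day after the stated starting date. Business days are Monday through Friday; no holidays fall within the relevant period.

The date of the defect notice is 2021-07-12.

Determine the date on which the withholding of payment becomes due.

Adding 85 calendar days to 2021-07-12 gives 2021-10-05, which is the last day of the remediation period.
Adding 5 calendar days to 2021-10-05 gives 2021-10-10, which is the last day of the consultation period.
Adding 9 calendar days to 2021-10-10 gives 2021-10-19, which is the date on which the withholding of payment becomes due. 2021-10-19 is a Tuesday, so no roll-forward applies.

2021-10-19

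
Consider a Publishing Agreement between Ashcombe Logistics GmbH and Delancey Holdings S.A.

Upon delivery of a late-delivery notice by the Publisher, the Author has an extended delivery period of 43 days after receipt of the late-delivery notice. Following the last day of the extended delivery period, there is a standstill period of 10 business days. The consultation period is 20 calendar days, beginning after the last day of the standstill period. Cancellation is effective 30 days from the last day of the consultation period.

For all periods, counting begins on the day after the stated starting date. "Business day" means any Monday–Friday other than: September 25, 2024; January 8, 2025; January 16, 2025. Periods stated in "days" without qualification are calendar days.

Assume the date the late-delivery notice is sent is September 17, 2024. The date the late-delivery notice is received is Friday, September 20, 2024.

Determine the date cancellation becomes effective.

January 4, 2025

The last day of the extended delivery period: 43 calendar days after September 20, 2024 is November 2, 2024.
From Saturday, November 2, 2024, 10 business days (Nov 4, Nov 5, Nov 6, Nov 7, Nov 8, Nov 11, Nov 12, Nov 13, Nov 14, Nov 15, skipping weekends) brings us to Friday, November 15, 2024, which is the last day of the standstill period.
The last day of the consultation period: 20 calendar days after November 15, 2024 is December 5, 2024.
Adding 30 calendar days to December 5, 2024 gives January 4, 2025, which is the date cancellation becomes effective.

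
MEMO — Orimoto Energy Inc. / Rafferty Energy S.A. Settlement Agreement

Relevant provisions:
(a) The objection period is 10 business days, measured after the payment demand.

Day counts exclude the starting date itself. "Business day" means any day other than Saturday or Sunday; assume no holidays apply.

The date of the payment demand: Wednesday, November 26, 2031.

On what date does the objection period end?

December 10, 2031

From Wednesday, November 26, 2031, 10 business days (Nov 27, Nov 28, Dec 1, Dec 2, Dec 3, Dec 4, Dec 5, Dec 8, Dec 9, Dec 10, skipping weekends) brings us to Wednesday, December 10, 2031, which is the last day of the objection period.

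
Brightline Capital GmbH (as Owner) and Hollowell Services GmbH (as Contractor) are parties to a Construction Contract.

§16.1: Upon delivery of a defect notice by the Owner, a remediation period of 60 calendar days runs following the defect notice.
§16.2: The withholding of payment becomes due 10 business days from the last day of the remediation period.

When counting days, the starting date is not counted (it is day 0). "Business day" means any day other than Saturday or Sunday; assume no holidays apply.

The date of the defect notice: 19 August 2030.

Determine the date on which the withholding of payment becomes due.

The last day of the remediation period: 60 calendar days after 19 August 2030 is 18 October 2030.
The date on which the withholding of payment becomes due: counting 10 business days from Friday, 18 October 2030 (Oct 21, Oct 22, Oct 23, Oct 24, Oct 25, Oct 28, Oct 29, Oct 30, Oct 31, Nov 1, skipping weekends) reaches Friday, 1 November 2030.

1 November 2030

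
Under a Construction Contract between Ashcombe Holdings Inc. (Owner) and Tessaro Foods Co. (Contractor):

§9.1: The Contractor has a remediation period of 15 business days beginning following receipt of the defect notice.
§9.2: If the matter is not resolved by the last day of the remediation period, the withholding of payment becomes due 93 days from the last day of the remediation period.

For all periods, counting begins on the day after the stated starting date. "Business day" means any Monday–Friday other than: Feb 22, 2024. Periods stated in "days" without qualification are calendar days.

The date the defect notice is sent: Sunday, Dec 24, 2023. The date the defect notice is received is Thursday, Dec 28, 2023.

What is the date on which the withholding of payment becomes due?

Apr 20, 2024

From Thursday, Dec 28, 2023, 15 business days (Dec 29, Jan 1, Jan 2, Jan 3, …, Jan 16, Jan 17, Jan 18, skipping weekends) brings us to Thursday, Jan 18, 2024, which is the last day of the remediation period.
The date on which the withholding of payment becomes due: Jan 18, 2024 + 93 days = Apr 20, 2024.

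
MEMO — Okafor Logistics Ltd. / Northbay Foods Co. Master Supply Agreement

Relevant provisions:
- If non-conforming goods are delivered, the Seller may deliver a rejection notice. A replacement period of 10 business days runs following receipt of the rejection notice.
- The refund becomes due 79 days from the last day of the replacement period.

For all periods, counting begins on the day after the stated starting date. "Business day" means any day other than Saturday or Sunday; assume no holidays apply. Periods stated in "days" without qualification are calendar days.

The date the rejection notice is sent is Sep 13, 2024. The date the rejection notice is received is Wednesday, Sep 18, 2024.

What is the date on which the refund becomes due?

The last day of the replacement period: 10 business days after Wednesday, Sep 18, 2024, skipping weekends — Sep 19, Sep 20, Sep 23, Sep 24, Sep 25, Sep 26, Sep 27, Sep 30, Oct 1, Oct 2 — lands on Wednesday, Oct 2, 2024.
The date on which the refund becomes due: Oct 2, 2024 + 79 days = Dec 20, 2024.

Dec 20, 2024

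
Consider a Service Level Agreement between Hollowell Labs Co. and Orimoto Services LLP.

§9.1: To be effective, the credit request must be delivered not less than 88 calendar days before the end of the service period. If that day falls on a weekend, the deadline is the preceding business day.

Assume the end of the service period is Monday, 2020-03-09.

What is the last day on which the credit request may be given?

Counting back 88 calendar days from 2020-03-09 gives 2019-12-12. That is a Thursday, so no adjustment is needed.

2019-12-12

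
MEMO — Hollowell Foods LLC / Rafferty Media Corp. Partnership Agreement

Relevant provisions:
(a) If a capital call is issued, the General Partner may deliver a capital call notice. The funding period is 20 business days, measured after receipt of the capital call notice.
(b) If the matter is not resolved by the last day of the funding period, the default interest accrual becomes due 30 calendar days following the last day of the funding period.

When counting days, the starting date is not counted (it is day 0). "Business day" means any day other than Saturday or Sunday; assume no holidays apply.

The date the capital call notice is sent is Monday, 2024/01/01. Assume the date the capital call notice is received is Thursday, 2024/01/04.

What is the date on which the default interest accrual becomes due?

The last day of the funding period: counting 20 business days from Thursday, 2024/01/04 (Jan 5, Jan 8, Jan 9, Jan 10, …, Jan 30, Jan 31, Feb 1, skipping weekends) reaches Thursday, 2024/02/01.
Adding 30 calendar days to 2024/02/01 gives 2024/03/02, which is the date on which the default interest accrual becomes due.

2024/03/02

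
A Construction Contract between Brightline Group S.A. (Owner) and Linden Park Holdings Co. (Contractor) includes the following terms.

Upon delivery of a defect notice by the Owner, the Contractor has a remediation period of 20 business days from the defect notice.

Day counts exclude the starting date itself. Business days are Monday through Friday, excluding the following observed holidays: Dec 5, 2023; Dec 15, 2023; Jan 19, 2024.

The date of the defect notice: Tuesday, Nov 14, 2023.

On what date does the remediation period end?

The last day of the remediation period: counting 20 business days from Tuesday, Nov 14, 2023 (Nov 15, Nov 16, Nov 17, Nov 20, …, Dec 11, Dec 12, Dec 13, skipping weekends and the listed holiday on Dec 5) reaches Wednesday, Dec 13, 2023.

Dec 13, 2023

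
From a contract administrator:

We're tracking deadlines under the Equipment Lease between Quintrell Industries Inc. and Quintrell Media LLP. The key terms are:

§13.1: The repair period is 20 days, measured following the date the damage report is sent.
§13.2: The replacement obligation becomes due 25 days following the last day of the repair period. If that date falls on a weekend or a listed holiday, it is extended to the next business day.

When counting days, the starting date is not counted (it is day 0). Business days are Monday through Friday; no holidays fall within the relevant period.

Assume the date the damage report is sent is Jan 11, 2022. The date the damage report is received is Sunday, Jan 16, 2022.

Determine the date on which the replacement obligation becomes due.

Feb 25, 2022

The last day of the repair period: Jan 11, 2022 + 20 days = Jan 31, 2022.
Adding 25 calendar days to Jan 31, 2022 gives Feb 25, 2022, which is the date on which the replacement obligation becomes due. Feb 25, 2022 is a Friday, so no roll-forward applies.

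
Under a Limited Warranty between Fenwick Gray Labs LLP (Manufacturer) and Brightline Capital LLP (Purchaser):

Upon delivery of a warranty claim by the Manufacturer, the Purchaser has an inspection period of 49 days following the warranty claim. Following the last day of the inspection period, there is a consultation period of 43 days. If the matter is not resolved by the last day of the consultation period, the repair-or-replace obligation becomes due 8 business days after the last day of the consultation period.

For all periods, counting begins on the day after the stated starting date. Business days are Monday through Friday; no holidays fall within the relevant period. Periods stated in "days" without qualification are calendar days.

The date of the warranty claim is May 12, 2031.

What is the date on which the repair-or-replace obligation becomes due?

Aug 22, 2031

The last day of the inspection period: May 12, 2031 + 49 days = Jun 30, 2031.
The last day of the consultation period: Jun 30, 2031 + 43 days = Aug 12, 2031.
The date on which the repair-or-replace obligation becomes due: counting 8 business days from Tuesday, Aug 12, 2031 (Aug 13, Aug 14, Aug 15, Aug 18, Aug 19, Aug 20, Aug 21, Aug 22, skipping weekends) reaches Friday, Aug 22, 2031.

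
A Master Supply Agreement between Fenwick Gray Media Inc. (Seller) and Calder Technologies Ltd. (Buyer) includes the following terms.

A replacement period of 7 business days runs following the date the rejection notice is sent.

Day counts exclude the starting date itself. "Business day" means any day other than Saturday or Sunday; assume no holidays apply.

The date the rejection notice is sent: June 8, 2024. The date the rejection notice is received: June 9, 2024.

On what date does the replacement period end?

The last day of the replacement period: counting 7 business days from Saturday, June 8, 2024 (Jun 10, Jun 11, Jun 12, Jun 13, Jun 14, Jun 17, Jun 18, skipping weekends) reaches Tuesday, June 18, 2024.

June 18, 2024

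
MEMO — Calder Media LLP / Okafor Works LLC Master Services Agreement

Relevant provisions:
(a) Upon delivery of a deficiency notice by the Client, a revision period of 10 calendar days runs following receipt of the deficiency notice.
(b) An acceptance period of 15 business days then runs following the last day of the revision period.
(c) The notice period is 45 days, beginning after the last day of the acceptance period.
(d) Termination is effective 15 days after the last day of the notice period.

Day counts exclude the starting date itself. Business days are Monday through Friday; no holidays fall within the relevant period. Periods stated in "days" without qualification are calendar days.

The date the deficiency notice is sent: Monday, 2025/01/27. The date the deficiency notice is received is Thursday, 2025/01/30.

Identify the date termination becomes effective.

2025/04/29

The last day of the revision period: 10 calendar days after 2025/01/30 is 2025/02/09.
From Sunday, 2025/02/09, 15 business days (Feb 10, Feb 11, Feb 12, Feb 13, …, Feb 26, Feb 27, Feb 28, skipping weekends) brings us to Friday, 2025/02/28, which is the last day of the acceptance period.
The last day of the notice period: 2025/02/28 + 45 days = 2025/04/14.
The date termination becomes effective: 15 calendar days after 2025/04/14 is 2025/04/29.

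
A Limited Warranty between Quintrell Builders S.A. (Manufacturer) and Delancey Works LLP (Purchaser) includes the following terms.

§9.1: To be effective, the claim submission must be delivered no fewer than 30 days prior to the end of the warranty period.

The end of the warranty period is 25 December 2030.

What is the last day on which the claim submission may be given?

25 November 2030

Counting back 30 calendar days from 25 December 2030 gives 25 November 2030.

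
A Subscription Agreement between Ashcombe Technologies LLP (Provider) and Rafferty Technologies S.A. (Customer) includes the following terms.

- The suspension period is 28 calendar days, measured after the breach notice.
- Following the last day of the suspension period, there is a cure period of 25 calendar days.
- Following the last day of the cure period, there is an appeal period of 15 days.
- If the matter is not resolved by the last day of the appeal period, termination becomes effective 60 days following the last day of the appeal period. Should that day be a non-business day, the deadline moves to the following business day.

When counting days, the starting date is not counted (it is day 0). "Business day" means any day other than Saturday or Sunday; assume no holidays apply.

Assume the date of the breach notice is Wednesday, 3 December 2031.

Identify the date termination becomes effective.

The last day of the suspension period: 3 December 2031 + 28 days = 31 December 2031.
The last day of the cure period: 25 calendar days after 31 December 2031 is 25 January 2032.
The last day of the appeal period: 25 January 2032 + 15 days = 9 February 2032.
The date termination becomes effective: 9 February 2032 + 60 days = 9 April 2032. 9 April 2032 is a Friday, so no roll-forward applies.

9 April 2032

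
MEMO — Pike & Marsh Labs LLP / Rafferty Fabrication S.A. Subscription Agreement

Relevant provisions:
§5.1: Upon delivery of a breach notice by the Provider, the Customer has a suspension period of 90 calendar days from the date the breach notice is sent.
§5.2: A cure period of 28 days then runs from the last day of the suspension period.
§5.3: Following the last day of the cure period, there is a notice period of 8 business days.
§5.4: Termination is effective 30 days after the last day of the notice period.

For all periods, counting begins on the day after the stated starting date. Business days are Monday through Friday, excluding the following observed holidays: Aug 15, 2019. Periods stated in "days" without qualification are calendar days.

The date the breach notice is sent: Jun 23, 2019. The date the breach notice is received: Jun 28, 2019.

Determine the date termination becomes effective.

Nov 29, 2019

The last day of the suspension period: 90 calendar days after Jun 23, 2019 is Sep 21, 2019.
The last day of the cure period: Sep 21, 2019 + 28 days = Oct 19, 2019.
The last day of the notice period: 8 business days after Saturday, Oct 19, 2019, skipping weekends — Oct 21, Oct 22, Oct 23, Oct 24, Oct 25, Oct 28, Oct 29, Oct 30 — lands on Wednesday, Oct 30, 2019.
The date termination becomes effective: 30 calendar days after Oct 30, 2019 is Nov 29, 2019.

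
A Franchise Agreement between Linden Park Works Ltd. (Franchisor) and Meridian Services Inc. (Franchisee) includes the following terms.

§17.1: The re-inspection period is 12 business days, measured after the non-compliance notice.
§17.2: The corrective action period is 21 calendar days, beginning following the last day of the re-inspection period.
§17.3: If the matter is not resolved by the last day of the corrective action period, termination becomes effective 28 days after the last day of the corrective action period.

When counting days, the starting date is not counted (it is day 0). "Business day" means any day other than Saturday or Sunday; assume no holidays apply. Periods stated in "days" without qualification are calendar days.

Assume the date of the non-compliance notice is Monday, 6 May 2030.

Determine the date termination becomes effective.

10 July 2030

The last day of the re-inspection period: 12 business days after Monday, 6 May 2030, skipping weekends — May 7, May 8, May 9, May 10, …, May 20, May 21, May 22 — lands on Wednesday, 22 May 2030.
The last day of the corrective action period: 22 May 2030 + 21 days = 12 June 2030.
The date termination becomes effective: 12 June 2030 + 28 days = 10 July 2030.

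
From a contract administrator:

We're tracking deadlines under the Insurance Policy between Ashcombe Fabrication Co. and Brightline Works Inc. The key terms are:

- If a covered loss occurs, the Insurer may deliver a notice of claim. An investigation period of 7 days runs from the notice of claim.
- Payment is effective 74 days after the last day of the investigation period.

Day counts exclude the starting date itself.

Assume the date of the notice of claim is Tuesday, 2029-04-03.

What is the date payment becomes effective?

2029-06-23

Adding 7 calendar days to 2029-04-03 gives 2029-04-10, which is the last day of the investigation period.
Adding 74 calendar days to 2029-04-10 gives 2029-06-23, which is the date payment becomes effective.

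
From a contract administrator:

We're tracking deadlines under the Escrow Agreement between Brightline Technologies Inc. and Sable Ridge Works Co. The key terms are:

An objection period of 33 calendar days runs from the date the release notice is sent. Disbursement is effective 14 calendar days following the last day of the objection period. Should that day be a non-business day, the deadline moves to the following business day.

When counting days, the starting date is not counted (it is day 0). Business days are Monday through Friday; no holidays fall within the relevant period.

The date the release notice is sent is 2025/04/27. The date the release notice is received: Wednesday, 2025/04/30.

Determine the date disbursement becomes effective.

The last day of the objection period: 33 calendar days after 2025/04/27 is 2025/05/30.
The date disbursement becomes effective: 2025/05/30 + 14 days = 2025/06/13. 2025/06/13 is a Friday, so no roll-forward applies.

2025/06/13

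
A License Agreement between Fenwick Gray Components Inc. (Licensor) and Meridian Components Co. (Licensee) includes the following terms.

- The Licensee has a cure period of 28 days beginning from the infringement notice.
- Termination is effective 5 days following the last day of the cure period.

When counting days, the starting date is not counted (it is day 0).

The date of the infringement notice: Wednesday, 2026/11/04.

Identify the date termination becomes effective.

The last day of the cure period: 2026/11/04 + 28 days = 2026/12/02.
The date termination becomes effective: 5 calendar days after 2026/12/02 is 2026/12/07.

2026/12/07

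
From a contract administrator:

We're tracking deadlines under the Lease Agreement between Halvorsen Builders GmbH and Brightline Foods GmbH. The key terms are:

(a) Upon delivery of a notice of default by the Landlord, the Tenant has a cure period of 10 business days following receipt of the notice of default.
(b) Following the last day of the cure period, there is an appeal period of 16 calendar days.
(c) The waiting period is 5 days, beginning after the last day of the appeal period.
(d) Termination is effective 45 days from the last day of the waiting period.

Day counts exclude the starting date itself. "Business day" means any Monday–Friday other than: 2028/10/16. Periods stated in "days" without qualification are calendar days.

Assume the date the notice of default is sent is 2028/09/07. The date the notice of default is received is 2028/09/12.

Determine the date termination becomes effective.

From Tuesday, 2028/09/12, 10 business days (Sep 13, Sep 14, Sep 15, Sep 18, Sep 19, Sep 20, Sep 21, Sep 22, Sep 25, Sep 26, skipping weekends) brings us to Tuesday, 2028/09/26, which is the last day of the cure period.
Adding 16 calendar days to 2028/09/26 gives 2028/10/12, which is the last day of the appeal period.
The last day of the waiting period: 5 calendar days after 2028/10/12 is 2028/10/17.
Adding 45 calendar days to 2028/10/17 gives 2028/12/01, which is the date termination becomes effective.

2028/12/01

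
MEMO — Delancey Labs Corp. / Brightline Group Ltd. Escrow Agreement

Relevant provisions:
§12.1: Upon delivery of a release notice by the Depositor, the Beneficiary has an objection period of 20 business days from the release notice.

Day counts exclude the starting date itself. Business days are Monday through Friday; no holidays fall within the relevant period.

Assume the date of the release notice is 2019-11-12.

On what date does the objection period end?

The last day of the objection period: counting 20 business days from Tuesday, 2019-11-12 (Nov 13, Nov 14, Nov 15, Nov 18, …, Dec 6, Dec 9, Dec 10, skipping weekends) reaches Tuesday, 2019-12-10.

2019-12-10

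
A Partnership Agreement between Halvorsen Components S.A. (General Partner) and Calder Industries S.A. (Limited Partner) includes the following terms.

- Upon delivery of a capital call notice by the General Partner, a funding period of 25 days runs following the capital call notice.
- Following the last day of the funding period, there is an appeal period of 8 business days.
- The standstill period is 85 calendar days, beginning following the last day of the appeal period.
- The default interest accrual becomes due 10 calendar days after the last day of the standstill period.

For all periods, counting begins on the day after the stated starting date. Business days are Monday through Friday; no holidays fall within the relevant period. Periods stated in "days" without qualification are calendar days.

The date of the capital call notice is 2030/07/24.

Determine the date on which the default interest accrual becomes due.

2030/12/01

The last day of the funding period: 25 calendar days after 2030/07/24 is 2030/08/18.
The last day of the appeal period: counting 8 business days from Sunday, 2030/08/18 (Aug 19, Aug 20, Aug 21, Aug 22, Aug 23, Aug 26, Aug 27, Aug 28, skipping weekends) reaches Wednesday, 2030/08/28.
The last day of the standstill period: 2030/08/28 + 85 days = 2030/11/21.
Adding 10 calendar days to 2030/11/21 gives 2030/12/01, which is the date on which the default interest accrual becomes due.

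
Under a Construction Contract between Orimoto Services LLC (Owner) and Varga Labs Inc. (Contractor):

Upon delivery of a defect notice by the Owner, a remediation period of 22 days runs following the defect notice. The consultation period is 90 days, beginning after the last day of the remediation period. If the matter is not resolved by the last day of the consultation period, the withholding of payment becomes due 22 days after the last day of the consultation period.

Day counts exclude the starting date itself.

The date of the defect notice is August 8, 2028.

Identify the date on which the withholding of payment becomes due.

December 20, 2028

Adding 22 calendar days to August 8, 2028 gives August 30, 2028, which is the last day of the remediation period.
The last day of the consultation period: August 30, 2028 + 90 days = November 28, 2028.
Adding 22 calendar days to November 28, 2028 gives December 20, 2028, which is the date on which the withholding of payment becomes due.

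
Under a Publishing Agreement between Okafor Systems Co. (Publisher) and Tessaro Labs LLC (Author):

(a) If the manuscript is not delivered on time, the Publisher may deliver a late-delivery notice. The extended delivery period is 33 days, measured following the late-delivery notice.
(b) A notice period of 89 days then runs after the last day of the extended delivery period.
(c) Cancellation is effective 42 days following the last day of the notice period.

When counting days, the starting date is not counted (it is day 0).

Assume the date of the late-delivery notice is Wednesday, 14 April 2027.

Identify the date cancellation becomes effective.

The last day of the extended delivery period: 33 calendar days after 14 April 2027 is 17 May 2027.
Adding 89 calendar days to 17 May 2027 gives 14 August 2027, which is the last day of the notice period.
Adding 42 calendar days to 14 August 2027 gives 25 September 2027, which is the date cancellation becomes effective.

25 September 2027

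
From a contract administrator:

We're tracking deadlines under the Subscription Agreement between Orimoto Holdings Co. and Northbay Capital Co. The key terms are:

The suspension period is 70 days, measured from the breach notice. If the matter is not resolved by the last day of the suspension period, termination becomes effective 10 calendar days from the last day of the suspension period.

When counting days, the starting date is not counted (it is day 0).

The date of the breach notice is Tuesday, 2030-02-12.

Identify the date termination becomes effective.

2030-05-03

The last day of the suspension period: 2030-02-12 + 70 days = 2030-04-23.
The date termination becomes effective: 10 calendar days after 2030-04-23 is 2030-05-03.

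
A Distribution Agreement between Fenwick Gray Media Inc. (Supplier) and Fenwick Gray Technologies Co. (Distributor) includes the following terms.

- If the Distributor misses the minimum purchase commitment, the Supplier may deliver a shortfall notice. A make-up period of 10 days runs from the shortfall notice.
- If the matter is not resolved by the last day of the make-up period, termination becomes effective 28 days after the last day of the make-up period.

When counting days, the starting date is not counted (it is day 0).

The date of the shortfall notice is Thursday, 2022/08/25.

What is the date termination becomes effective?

2022/10/02

The last day of the make-up period: 10 calendar days after 2022/08/25 is 2022/09/04.
The date termination becomes effective: 2022/09/04 + 28 days = 2022/10/02.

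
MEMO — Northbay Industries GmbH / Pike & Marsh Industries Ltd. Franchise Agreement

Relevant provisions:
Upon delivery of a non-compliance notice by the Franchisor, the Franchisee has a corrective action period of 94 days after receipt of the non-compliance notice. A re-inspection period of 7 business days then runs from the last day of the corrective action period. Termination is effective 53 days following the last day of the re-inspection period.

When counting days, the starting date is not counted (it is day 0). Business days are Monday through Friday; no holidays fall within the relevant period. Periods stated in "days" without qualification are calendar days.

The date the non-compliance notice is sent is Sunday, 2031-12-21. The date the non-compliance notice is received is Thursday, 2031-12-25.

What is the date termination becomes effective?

2032-05-29

The last day of the corrective action period: 94 calendar days after 2031-12-25 is 2032-03-28.
The last day of the re-inspection period: 7 business days after Sunday, 2032-03-28, skipping weekends — Mar 29, Mar 30, Mar 31, Apr 1, Apr 2, Apr 5, Apr 6 — lands on Tuesday, 2032-04-06.
The date termination becomes effective: 2032-04-06 + 53 days = 2032-05-29.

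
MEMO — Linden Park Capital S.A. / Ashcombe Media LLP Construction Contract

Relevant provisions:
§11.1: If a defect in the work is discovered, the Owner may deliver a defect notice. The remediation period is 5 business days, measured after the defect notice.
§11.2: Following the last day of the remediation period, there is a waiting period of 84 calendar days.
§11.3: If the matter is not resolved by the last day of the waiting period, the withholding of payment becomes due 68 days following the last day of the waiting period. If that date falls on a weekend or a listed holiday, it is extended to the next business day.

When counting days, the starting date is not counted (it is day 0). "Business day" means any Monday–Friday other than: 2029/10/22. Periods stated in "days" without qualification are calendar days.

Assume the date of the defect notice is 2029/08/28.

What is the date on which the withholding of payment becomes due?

The last day of the remediation period: counting 5 business days from Tuesday, 2029/08/28 (Aug 29, Aug 30, Aug 31, Sep 3, Sep 4, skipping weekends) reaches Tuesday, 2029/09/04.
The last day of the waiting period: 2029/09/04 + 84 days = 2029/11/27.
The date on which the withholding of payment becomes due: 68 calendar days after 2029/11/27 is 2030/02/03. That falls on a Sunday, so it rolls to the next business day, Monday, 2030/02/04.

2030/02/04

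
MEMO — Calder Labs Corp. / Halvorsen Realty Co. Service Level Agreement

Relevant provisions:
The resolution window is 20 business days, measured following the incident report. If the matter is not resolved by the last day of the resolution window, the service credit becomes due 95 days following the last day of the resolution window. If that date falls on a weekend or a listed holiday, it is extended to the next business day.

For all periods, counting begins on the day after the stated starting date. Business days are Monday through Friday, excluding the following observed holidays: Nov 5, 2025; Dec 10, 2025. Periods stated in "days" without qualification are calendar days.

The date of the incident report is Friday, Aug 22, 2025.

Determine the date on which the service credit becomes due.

Dec 23, 2025

From Friday, Aug 22, 2025, 20 business days (Aug 25, Aug 26, Aug 27, Aug 28, …, Sep 17, Sep 18, Sep 19, skipping weekends) brings us to Friday, Sep 19, 2025, which is the last day of the resolution window.
Adding 95 calendar days to Sep 19, 2025 gives Dec 23, 2025, which is the date on which the service credit becomes due. Dec 23, 2025 is a Tuesday and is not a listed holiday, so no roll-forward applies.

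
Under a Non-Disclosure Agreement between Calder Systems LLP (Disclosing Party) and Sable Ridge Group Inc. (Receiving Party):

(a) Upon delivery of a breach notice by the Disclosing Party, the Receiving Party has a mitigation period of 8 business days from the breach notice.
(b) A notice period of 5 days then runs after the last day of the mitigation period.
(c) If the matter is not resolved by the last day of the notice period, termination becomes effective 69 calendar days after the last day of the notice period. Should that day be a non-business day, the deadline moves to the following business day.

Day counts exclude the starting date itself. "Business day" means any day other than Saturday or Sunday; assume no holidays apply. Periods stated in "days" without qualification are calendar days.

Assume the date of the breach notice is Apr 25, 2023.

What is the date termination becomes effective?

From Tuesday, Apr 25, 2023, 8 business days (Apr 26, Apr 27, Apr 28, May 1, May 2, May 3, May 4, May 5, skipping weekends) brings us to Friday, May 5, 2023, which is the last day of the mitigation period.
The last day of the notice period: 5 calendar days after May 5, 2023 is May 10, 2023.
The date termination becomes effective: May 10, 2023 + 69 days = Jul 18, 2023. Jul 18, 2023 is a Tuesday, so no roll-forward applies.

Jul 18, 2023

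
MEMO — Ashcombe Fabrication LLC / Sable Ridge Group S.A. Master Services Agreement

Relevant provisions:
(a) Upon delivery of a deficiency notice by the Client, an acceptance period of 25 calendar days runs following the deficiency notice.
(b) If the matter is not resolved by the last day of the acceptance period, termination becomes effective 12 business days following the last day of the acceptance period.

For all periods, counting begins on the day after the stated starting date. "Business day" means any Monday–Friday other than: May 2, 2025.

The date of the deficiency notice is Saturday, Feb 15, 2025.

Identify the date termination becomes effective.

Mar 28, 2025

The last day of the acceptance period: 25 calendar days after Feb 15, 2025 is Mar 12, 2025.
The date termination becomes effective: 12 business days after Wednesday, Mar 12, 2025, skipping weekends — Mar 13, Mar 14, Mar 17, Mar 18, …, Mar 26, Mar 27, Mar 28 — lands on Friday, Mar 28, 2025.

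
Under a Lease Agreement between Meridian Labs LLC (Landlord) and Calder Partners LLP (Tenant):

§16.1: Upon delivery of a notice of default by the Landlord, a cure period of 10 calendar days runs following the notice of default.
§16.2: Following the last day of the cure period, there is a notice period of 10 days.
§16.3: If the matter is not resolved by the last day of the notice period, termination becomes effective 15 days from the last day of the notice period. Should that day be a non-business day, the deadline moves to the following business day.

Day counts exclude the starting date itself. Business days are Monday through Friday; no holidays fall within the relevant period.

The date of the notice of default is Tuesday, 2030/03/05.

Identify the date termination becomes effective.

2030/04/09

The last day of the cure period: 2030/03/05 + 10 days = 2030/03/15.
The last day of the notice period: 10 calendar days after 2030/03/15 is 2030/03/25.
The date termination becomes effective: 15 calendar days after 2030/03/25 is 2030/04/09. 2030/04/09 is a Tuesday, so no roll-forward applies.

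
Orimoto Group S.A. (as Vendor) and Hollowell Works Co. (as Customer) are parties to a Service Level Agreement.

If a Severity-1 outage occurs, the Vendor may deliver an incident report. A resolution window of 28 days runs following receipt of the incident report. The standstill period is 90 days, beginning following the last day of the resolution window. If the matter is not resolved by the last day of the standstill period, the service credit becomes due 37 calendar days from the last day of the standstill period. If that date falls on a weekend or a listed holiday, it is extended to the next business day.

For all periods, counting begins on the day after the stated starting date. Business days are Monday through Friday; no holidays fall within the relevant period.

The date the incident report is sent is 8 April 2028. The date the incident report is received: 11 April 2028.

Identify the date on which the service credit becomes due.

Adding 28 calendar days to 11 April 2028 gives 9 May 2028, which is the last day of the resolution window.
Adding 90 calendar days to 9 May 2028 gives 7 August 2028, which is the last day of the standstill period.
The date on which the service credit becomes due: 7 August 2028 + 37 days = 13 September 2028. 13 September 2028 is a Wednesday, so no roll-forward applies.

13 September 2028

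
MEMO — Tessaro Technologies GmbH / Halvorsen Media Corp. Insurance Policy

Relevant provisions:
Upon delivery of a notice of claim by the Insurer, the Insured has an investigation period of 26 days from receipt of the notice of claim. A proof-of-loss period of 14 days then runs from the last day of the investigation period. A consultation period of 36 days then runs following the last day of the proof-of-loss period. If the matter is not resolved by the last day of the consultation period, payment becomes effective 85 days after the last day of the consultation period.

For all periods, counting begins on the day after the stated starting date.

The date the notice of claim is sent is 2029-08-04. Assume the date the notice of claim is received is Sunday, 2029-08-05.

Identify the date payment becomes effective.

The last day of the investigation period: 26 calendar days after 2029-08-05 is 2029-08-31.
Adding 14 calendar days to 2029-08-31 gives 2029-09-14, which is the last day of the proof-of-loss period.
The last day of the consultation period: 36 calendar days after 2029-09-14 is 2029-10-20.
Adding 85 calendar days to 2029-10-20 gives 2030-01-13, which is the date payment becomes effective.

2030-01-13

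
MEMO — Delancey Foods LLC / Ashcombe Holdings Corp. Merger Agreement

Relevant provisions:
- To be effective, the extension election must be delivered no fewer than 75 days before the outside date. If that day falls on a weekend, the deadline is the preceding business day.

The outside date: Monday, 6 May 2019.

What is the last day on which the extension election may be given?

20 February 2019

6 May 2019 minus 75 days is 20 February 2019. That is a Wednesday, so no adjustment is needed.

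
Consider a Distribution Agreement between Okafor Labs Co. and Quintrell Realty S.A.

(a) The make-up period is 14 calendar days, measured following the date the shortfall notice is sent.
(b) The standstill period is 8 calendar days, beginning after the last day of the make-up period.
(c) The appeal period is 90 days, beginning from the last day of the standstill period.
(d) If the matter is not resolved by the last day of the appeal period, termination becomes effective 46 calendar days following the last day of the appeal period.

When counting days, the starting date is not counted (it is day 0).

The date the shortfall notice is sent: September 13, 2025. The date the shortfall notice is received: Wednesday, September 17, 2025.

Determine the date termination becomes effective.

Adding 14 calendar days to September 13, 2025 gives September 27, 2025, which is the last day of the make-up period.
The last day of the standstill period: September 27, 2025 + 8 days = October 5, 2025.
The last day of the appeal period: October 5, 2025 + 90 days = January 3, 2026.
The date termination becomes effective: 46 calendar days after January 3, 2026 is February 18, 2026.

February 18, 2026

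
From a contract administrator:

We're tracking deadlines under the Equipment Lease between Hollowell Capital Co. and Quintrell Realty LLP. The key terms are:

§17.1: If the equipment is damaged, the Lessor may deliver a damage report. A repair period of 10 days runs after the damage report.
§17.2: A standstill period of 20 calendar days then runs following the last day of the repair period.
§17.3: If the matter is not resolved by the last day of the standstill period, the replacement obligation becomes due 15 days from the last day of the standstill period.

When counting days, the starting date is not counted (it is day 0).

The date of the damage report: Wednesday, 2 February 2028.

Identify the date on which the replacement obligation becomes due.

18 March 2028

The last day of the repair period: 10 calendar days after 2 February 2028 is 12 February 2028.
The last day of the standstill period: 12 February 2028 + 20 days = 3 March 2028.
The date on which the replacement obligation becomes due: 3 March 2028 + 15 days = 18 March 2028.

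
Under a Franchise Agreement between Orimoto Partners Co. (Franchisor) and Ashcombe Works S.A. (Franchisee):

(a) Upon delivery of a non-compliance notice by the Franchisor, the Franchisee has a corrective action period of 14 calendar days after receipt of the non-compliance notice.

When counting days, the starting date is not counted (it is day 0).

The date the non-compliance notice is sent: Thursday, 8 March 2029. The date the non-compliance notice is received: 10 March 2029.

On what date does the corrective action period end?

The last day of the corrective action period: 10 March 2029 + 14 days = 24 March 2029.

24 March 2029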